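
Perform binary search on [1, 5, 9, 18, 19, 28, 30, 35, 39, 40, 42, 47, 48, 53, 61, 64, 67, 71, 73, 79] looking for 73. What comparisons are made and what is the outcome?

Binary search for 73 in [1, 5, 9, 18, 19, 28, 30, 35, 39, 40, 42, 47, 48, 53, 61, 64, 67, 71, 73, 79]:

lo=0, hi=19, mid=9, arr[mid]=40 -> 40 < 73, search right half
lo=10, hi=19, mid=14, arr[mid]=61 -> 61 < 73, search right half
lo=15, hi=19, mid=17, arr[mid]=71 -> 71 < 73, search right half
lo=18, hi=19, mid=18, arr[mid]=73 -> Found target at index 18!

Binary search finds 73 at index 18 after 4 comparisons. The search repeatedly halves the search space by comparing with the middle element.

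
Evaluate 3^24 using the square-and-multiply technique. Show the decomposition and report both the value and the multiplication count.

Computing 3^24 by squaring (build up from 3^1; each line after the first costs one multiplication):

3^1 = 3
3^2 = (3^1)^2 = 3^2 = 9
3^3 = 3 * 3^2 = 3 * 9 = 27
3^6 = (3^3)^2 = 27^2 = 729
3^12 = (3^6)^2 = 729^2 = 531441
3^24 = (3^12)^2 = 531441^2 = 282429536481

Result: 282429536481
Multiplications needed: 5 (5 lines after 3^1)

3^24 = 282429536481. Using exponentiation by squaring, this requires 5 multiplications. The key idea: if the exponent is even, square the half-power; if odd, multiply by the base once.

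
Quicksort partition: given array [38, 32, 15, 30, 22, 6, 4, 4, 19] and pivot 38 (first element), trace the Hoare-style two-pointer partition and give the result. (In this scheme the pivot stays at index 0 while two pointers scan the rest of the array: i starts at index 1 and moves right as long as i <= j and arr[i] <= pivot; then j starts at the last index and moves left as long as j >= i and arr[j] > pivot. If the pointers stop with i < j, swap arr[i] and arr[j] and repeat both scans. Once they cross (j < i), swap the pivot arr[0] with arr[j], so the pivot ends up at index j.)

Hoare-style two-pointer partition with pivot = 38:

Initial array: [38, 32, 15, 30, 22, 6, 4, 4, 19]

Pointers start at i = 1, j = 8.
i ends at 9, j ends at 8: the pointers have crossed (j < i), so scanning stops.

Swap pivot arr[0] with arr[8] to place pivot at position 8: [19, 32, 15, 30, 22, 6, 4, 4, 38]
Pivot position: 8

After partitioning with pivot 38, the array becomes [19, 32, 15, 30, 22, 6, 4, 4, 38]. The pivot is placed at index 8. All elements to the left of the pivot are <= 38, and all elements to the right are > 38.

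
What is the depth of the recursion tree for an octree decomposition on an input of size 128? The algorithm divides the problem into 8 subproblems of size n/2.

For divide and conquer with division factor 2:

Problem sizes at each level:
Level 0: 128
Level 1: 64
Level 2: 32
Level 3: 16
Level 4: 8
Level 5: 4
Level 6: 2
Level 7: 1

The root is level 0 and the size-1 base case is level 7 (the tree spans levels 0 through 7, i.e. 8 levels counting the root), so the depth is the number of divisions: log_2(128) = 7

The recursion tree depth is log_2(128) = 7. At each level, the problem size is divided by 2, so it takes 7 divisions to reduce to a base case of size 1. The algorithm makes 8 recursive calls at each level.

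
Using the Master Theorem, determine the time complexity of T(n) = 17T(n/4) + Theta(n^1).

Master Theorem for T(n) = 17T(n/4) + O(n^1):

a = 17, b = 4, c = 1
log_b(a) = log_4(17) = 2.0437

Case 1: c = 1 < log_4(17) = 2.0437
T(n) = O(n^(log_4 17))

For T(n) = 17T(n/4) + O(n^1): log_4(17) = 2.0437. This is Case 1 of the Master Theorem (c < log_b(a), work dominated by leaves), giving O(n^(log_4 17)).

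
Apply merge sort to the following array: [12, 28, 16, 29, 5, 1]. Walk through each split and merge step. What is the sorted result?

Merge sort trace:

Split: [12, 28, 16, 29, 5, 1] -> [12, 28, 16] and [29, 5, 1]
  Split: [12, 28, 16] -> [12] and [28, 16]
    Split: [28, 16] -> [28] and [16]
    Merge: [28] + [16] -> [16, 28]
  Merge: [12] + [16, 28] -> [12, 16, 28]
  Split: [29, 5, 1] -> [29] and [5, 1]
    Split: [5, 1] -> [5] and [1]
    Merge: [5] + [1] -> [1, 5]
  Merge: [29] + [1, 5] -> [1, 5, 29]
Merge: [12, 16, 28] + [1, 5, 29] -> [1, 5, 12, 16, 28, 29]

Final sorted array: [1, 5, 12, 16, 28, 29]

The merge sort proceeds by recursively splitting the array and merging sorted halves.
After all merges, the sorted array is [1, 5, 12, 16, 28, 29].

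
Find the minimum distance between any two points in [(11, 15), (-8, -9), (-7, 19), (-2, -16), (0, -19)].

Computing all pairwise distances among 5 points:

d((11, 15), (-8, -9)) = 30.6105
d((11, 15), (-7, 19)) = 18.4391
d((11, 15), (-2, -16)) = 33.6155
d((11, 15), (0, -19)) = 35.7351
d((-8, -9), (-7, 19)) = 28.0179
d((-8, -9), (-2, -16)) = 9.2195
d((-8, -9), (0, -19)) = 12.8062
d((-7, 19), (-2, -16)) = 35.3553
d((-7, 19), (0, -19)) = 38.6394
d((-2, -16), (0, -19)) = 3.6056 <-- minimum

Closest pair: (-2, -16) and (0, -19) with distance 3.6056

The closest pair is (-2, -16) and (0, -19) with Euclidean distance 3.6056. For 5 points, brute-force pairwise comparison is shown above. For large n, the divide-and-conquer algorithm (sort by x, recurse on halves, check the dividing strip) achieves O(n log n).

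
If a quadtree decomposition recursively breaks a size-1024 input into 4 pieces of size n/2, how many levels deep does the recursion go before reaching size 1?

For divide and conquer with division factor 2:

Problem sizes at each level:
Level 0: 1024
Level 1: 512
Level 2: 256
Level 3: 128
Level 4: 64
Level 5: 32
Level 6: 16
Level 7: 8
Level 8: 4
Level 9: 2
Level 10: 1

The root is level 0 and the size-1 base case is level 10 (the tree spans levels 0 through 10, i.e. 11 levels counting the root), so the depth is the number of divisions: log_2(1024) = 10

The recursion tree depth is log_2(1024) = 10. At each level, the problem size is divided by 2, so it takes 10 divisions to reduce to a base case of size 1. The algorithm makes 4 recursive calls at each level.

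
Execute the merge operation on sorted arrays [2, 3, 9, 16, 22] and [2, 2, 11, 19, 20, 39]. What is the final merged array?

Merging process:

Compare 2 vs 2: take 2 from left. Merged: [2]
Compare 3 vs 2: take 2 from right. Merged: [2, 2]
Compare 3 vs 2: take 2 from right. Merged: [2, 2, 2]
Compare 3 vs 11: take 3 from left. Merged: [2, 2, 2, 3]
Compare 9 vs 11: take 9 from left. Merged: [2, 2, 2, 3, 9]
Compare 16 vs 11: take 11 from right. Merged: [2, 2, 2, 3, 9, 11]
Compare 16 vs 19: take 16 from left. Merged: [2, 2, 2, 3, 9, 11, 16]
Compare 22 vs 19: take 19 from right. Merged: [2, 2, 2, 3, 9, 11, 16, 19]
Compare 22 vs 20: take 20 from right. Merged: [2, 2, 2, 3, 9, 11, 16, 19, 20]
Compare 22 vs 39: take 22 from left. Merged: [2, 2, 2, 3, 9, 11, 16, 19, 20, 22]
Append remaining from right: [39]. Merged: [2, 2, 2, 3, 9, 11, 16, 19, 20, 22, 39]

Final merged array: [2, 2, 2, 3, 9, 11, 16, 19, 20, 22, 39]
Total comparisons: 10

The merged array is [2, 2, 2, 3, 9, 11, 16, 19, 20, 22, 39], requiring 10 comparisons. The merge step runs in O(n) time where n is the total number of elements.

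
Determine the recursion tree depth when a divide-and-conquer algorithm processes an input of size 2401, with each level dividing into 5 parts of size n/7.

For divide and conquer with division factor 7:

Problem sizes at each level:
Level 0: 2401
Level 1: 343
Level 2: 49
Level 3: 7
Level 4: 1

The root is level 0 and the size-1 base case is level 4 (the tree spans levels 0 through 4, i.e. 5 levels counting the root), so the depth is the number of divisions: log_7(2401) = 4

The recursion tree depth is log_7(2401) = 4. At each level, the problem size is divided by 7, so it takes 4 divisions to reduce to a base case of size 1. The algorithm makes 5 recursive calls at each level.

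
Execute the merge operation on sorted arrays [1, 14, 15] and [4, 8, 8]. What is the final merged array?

Merging process:

Compare 1 vs 4: take 1 from left. Merged: [1]
Compare 14 vs 4: take 4 from right. Merged: [1, 4]
Compare 14 vs 8: take 8 from right. Merged: [1, 4, 8]
Compare 14 vs 8: take 8 from right. Merged: [1, 4, 8, 8]
Append remaining from left: [14, 15]. Merged: [1, 4, 8, 8, 14, 15]

Final merged array: [1, 4, 8, 8, 14, 15]
Total comparisons: 4

The merged array is [1, 4, 8, 8, 14, 15], requiring 4 comparisons. The merge step runs in O(n) time where n is the total number of elements.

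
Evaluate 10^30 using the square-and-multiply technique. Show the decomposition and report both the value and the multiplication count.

Computing 10^30 by squaring (build up from 10^1; each line after the first costs one multiplication):

10^1 = 10
10^2 = (10^1)^2 = 10^2 = 100
10^3 = 10 * 10^2 = 10 * 100 = 1000
10^6 = (10^3)^2 = 1000^2 = 1000000
10^7 = 10 * 10^6 = 10 * 1000000 = 10000000
10^14 = (10^7)^2 = 10000000^2 = 100000000000000
10^15 = 10 * 10^14 = 10 * 100000000000000 = 1000000000000000
10^30 = (10^15)^2 = 1000000000000000^2 = 1000000000000000000000000000000

Result: 1000000000000000000000000000000
Multiplications needed: 7 (7 lines after 10^1)

10^30 = 1000000000000000000000000000000. Using exponentiation by squaring, this requires 7 multiplications. The key idea: if the exponent is even, square the half-power; if odd, multiply by the base once.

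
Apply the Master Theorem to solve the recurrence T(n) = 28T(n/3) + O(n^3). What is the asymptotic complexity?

Master Theorem for T(n) = 28T(n/3) + O(n^3):

a = 28, b = 3, c = 3
log_b(a) = log_3(28) = 3.0331

Case 1: c = 3 < log_3(28) = 3.0331
T(n) = O(n^(log_3 28))

For T(n) = 28T(n/3) + O(n^3): log_3(28) = 3.0331. This is Case 1 of the Master Theorem (c < log_b(a), work dominated by leaves), giving O(n^(log_3 28)).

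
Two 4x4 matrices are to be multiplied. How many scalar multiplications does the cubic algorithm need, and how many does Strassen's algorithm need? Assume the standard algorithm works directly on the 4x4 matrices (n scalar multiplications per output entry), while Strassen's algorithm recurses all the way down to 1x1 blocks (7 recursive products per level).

Matrix multiplication for 4x4 matrices:

Standard algorithm: 4^3 = 64 multiplications
Strassen's algorithm: 7^(log2(4)) = 7^2 = 49 multiplications
Savings: 64 - 49 = 15 multiplications

Standard: 64 multiplications (4^3). Strassen: 49 multiplications (7^2). Strassen reduces 8 recursive multiplications to 7 at each level.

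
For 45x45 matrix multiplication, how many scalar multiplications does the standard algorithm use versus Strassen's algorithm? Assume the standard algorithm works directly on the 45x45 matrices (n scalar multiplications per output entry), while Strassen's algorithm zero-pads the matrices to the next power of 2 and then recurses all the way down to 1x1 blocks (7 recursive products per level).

Matrix multiplication for 45x45 matrices:

Strassen's algorithm requires power-of-2 dimensions. Pad 45x45 to 64x64 (next power of 2).

Standard algorithm: 45^3 = 91125 multiplications
Strassen's algorithm: 7^(log2(64)) = 7^6 = 117649 multiplications
Difference: 91125 - 117649 = -26524 (Strassen uses MORE here due to padding overhead — for small or just-over-power-of-2 n, padding can outweigh the per-level savings)

Standard: 91125 multiplications (45^3). Strassen: 117649 multiplications (7^6, after padding to 64x64). Strassen reduces 8 recursive multiplications to 7 at each level.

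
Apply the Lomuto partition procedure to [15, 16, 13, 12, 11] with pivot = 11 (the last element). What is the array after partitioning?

Lomuto partition with pivot = 11:

Initial array: [15, 16, 13, 12, 11]

arr[0]=15 > 11: no swap
arr[1]=16 > 11: no swap
arr[2]=13 > 11: no swap
arr[3]=12 > 11: no swap

Place pivot at position 0: [11, 16, 13, 12, 15]
Pivot position: 0

After partitioning with pivot 11, the array becomes [11, 16, 13, 12, 15]. The pivot is placed at index 0. All elements to the left of the pivot are <= 11, and all elements to the right are > 11.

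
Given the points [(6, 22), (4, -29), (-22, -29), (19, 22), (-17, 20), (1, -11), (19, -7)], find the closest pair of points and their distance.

Computing all pairwise distances among 7 points:

d((6, 22), (4, -29)) = 51.0392
d((6, 22), (-22, -29)) = 58.1808
d((6, 22), (19, 22)) = 13.0 <-- minimum
d((6, 22), (-17, 20)) = 23.0868
d((6, 22), (1, -11)) = 33.3766
d((6, 22), (19, -7)) = 31.7805
d((4, -29), (-22, -29)) = 26.0
d((4, -29), (19, 22)) = 53.1601
d((4, -29), (-17, 20)) = 53.3104
d((4, -29), (1, -11)) = 18.2483
d((4, -29), (19, -7)) = 26.6271
d((-22, -29), (19, 22)) = 65.437
d((-22, -29), (-17, 20)) = 49.2544
d((-22, -29), (1, -11)) = 29.2062
d((-22, -29), (19, -7)) = 46.5296
d((19, 22), (-17, 20)) = 36.0555
d((19, 22), (1, -11)) = 37.5899
d((19, 22), (19, -7)) = 29.0
d((-17, 20), (1, -11)) = 35.8469
d((-17, 20), (19, -7)) = 45.0
d((1, -11), (19, -7)) = 18.4391

Closest pair: (6, 22) and (19, 22) with distance 13.0

The closest pair is (6, 22) and (19, 22) with Euclidean distance 13.0. For 7 points, brute-force pairwise comparison is shown above. For large n, the divide-and-conquer algorithm (sort by x, recurse on halves, check the dividing strip) achieves O(n log n).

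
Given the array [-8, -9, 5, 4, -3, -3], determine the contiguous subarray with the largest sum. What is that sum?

Using Kadane's algorithm on [-8, -9, 5, 4, -3, -3]:

Scanning through the array:
Position 1 (value -9): max_ending_here = -9, max_so_far = -8
Position 2 (value 5): max_ending_here = 5, max_so_far = 5
Position 3 (value 4): max_ending_here = 9, max_so_far = 9
Position 4 (value -3): max_ending_here = 6, max_so_far = 9
Position 5 (value -3): max_ending_here = 3, max_so_far = 9

Maximum subarray: [5, 4]
Maximum sum: 9

The maximum subarray is [5, 4] with sum 9. This subarray runs from index 2 to index 3.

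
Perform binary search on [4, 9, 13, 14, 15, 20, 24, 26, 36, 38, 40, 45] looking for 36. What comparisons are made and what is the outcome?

Binary search for 36 in [4, 9, 13, 14, 15, 20, 24, 26, 36, 38, 40, 45]:

lo=0, hi=11, mid=5, arr[mid]=20 -> 20 < 36, search right half
lo=6, hi=11, mid=8, arr[mid]=36 -> Found target at index 8!

Binary search finds 36 at index 8 after 2 comparisons. The search repeatedly halves the search space by comparing with the middle element.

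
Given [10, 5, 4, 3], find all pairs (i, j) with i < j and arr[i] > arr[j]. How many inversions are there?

Finding inversions in [10, 5, 4, 3]:

(0, 1): arr[0]=10 > arr[1]=5
(0, 2): arr[0]=10 > arr[2]=4
(0, 3): arr[0]=10 > arr[3]=3
(1, 2): arr[1]=5 > arr[2]=4
(1, 3): arr[1]=5 > arr[3]=3
(2, 3): arr[2]=4 > arr[3]=3

Total inversions: 6

The array has 6 inversion(s): (0,1), (0,2), (0,3), (1,2), (1,3), (2,3). Each pair (i,j) satisfies i < j and arr[i] > arr[j].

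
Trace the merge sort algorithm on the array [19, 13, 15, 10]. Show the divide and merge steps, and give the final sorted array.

Merge sort trace:

Split: [19, 13, 15, 10] -> [19, 13] and [15, 10]
  Split: [19, 13] -> [19] and [13]
  Merge: [19] + [13] -> [13, 19]
  Split: [15, 10] -> [15] and [10]
  Merge: [15] + [10] -> [10, 15]
Merge: [13, 19] + [10, 15] -> [10, 13, 15, 19]

Final sorted array: [10, 13, 15, 19]

The merge sort proceeds by recursively splitting the array and merging sorted halves.
After all merges, the sorted array is [10, 13, 15, 19].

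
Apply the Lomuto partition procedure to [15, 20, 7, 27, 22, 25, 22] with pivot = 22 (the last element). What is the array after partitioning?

Lomuto partition with pivot = 22:

Initial array: [15, 20, 7, 27, 22, 25, 22]

arr[0]=15 <= 22: swap with position 0, array becomes [15, 20, 7, 27, 22, 25, 22]
arr[1]=20 <= 22: swap with position 1, array becomes [15, 20, 7, 27, 22, 25, 22]
arr[2]=7 <= 22: swap with position 2, array becomes [15, 20, 7, 27, 22, 25, 22]
arr[3]=27 > 22: no swap
arr[4]=22 <= 22: swap with position 3, array becomes [15, 20, 7, 22, 27, 25, 22]
arr[5]=25 > 22: no swap

Place pivot at position 4: [15, 20, 7, 22, 22, 25, 27]
Pivot position: 4

After partitioning with pivot 22, the array becomes [15, 20, 7, 22, 22, 25, 27]. The pivot is placed at index 4. All elements to the left of the pivot are <= 22, and all elements to the right are > 22.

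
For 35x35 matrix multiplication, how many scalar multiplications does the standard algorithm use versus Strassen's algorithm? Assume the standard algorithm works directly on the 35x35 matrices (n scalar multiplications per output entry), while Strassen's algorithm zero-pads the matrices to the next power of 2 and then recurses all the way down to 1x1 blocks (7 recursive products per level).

Matrix multiplication for 35x35 matrices:

Strassen's algorithm requires power-of-2 dimensions. Pad 35x35 to 64x64 (next power of 2).

Standard algorithm: 35^3 = 42875 multiplications
Strassen's algorithm: 7^(log2(64)) = 7^6 = 117649 multiplications
Difference: 42875 - 117649 = -74774 (Strassen uses MORE here due to padding overhead — for small or just-over-power-of-2 n, padding can outweigh the per-level savings)

Standard: 42875 multiplications (35^3). Strassen: 117649 multiplications (7^6, after padding to 64x64). Strassen reduces 8 recursive multiplications to 7 at each level.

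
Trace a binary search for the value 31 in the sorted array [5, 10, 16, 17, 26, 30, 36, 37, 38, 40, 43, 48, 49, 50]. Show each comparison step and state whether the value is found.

Binary search for 31 in [5, 10, 16, 17, 26, 30, 36, 37, 38, 40, 43, 48, 49, 50]:

lo=0, hi=13, mid=6, arr[mid]=36 -> 36 > 31, search left half
lo=0, hi=5, mid=2, arr[mid]=16 -> 16 < 31, search right half
lo=3, hi=5, mid=4, arr[mid]=26 -> 26 < 31, search right half
lo=5, hi=5, mid=5, arr[mid]=30 -> 30 < 31, search right half
lo=6 > hi=5, target 31 not found

Binary search determines that 31 is not in the array after 4 comparisons. The search space was exhausted without finding the target.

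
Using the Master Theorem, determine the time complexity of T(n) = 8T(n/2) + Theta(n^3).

Master Theorem for T(n) = 8T(n/2) + O(n^3):

a = 8, b = 2, c = 3
log_b(a) = log_2(8) = 3.0000

Case 2: c = 3 = log_2(8) = 3.0000
T(n) = O(n^3 log n) = O(n^3 log n)

For T(n) = 8T(n/2) + O(n^3): log_2(8) = 3.0000. This is Case 2 of the Master Theorem (c = log_b(a), equal work at all levels), giving O(n^3 log n).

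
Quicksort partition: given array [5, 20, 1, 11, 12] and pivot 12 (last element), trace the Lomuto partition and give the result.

Lomuto partition with pivot = 12:

Initial array: [5, 20, 1, 11, 12]

arr[0]=5 <= 12: swap with position 0, array becomes [5, 20, 1, 11, 12]
arr[1]=20 > 12: no swap
arr[2]=1 <= 12: swap with position 1, array becomes [5, 1, 20, 11, 12]
arr[3]=11 <= 12: swap with position 2, array becomes [5, 1, 11, 20, 12]

Place pivot at position 3: [5, 1, 11, 12, 20]
Pivot position: 3

After partitioning with pivot 12, the array becomes [5, 1, 11, 12, 20]. The pivot is placed at index 3. All elements to the left of the pivot are <= 12, and all elements to the right are > 12.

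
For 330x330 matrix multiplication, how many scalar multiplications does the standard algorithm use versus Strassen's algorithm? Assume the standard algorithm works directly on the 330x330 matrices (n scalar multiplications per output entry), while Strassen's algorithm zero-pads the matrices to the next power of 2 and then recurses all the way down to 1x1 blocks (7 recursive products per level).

Matrix multiplication for 330x330 matrices:

Strassen's algorithm requires power-of-2 dimensions. Pad 330x330 to 512x512 (next power of 2).

Standard algorithm: 330^3 = 35937000 multiplications
Strassen's algorithm: 7^(log2(512)) = 7^9 = 40353607 multiplications
Difference: 35937000 - 40353607 = -4416607 (Strassen uses MORE here due to padding overhead — for small or just-over-power-of-2 n, padding can outweigh the per-level savings)

Standard: 35937000 multiplications (330^3). Strassen: 40353607 multiplications (7^9, after padding to 512x512). Strassen reduces 8 recursive multiplications to 7 at each level.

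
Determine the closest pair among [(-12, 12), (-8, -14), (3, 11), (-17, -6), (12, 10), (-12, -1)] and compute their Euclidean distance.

Computing all pairwise distances among 6 points:

d((-12, 12), (-8, -14)) = 26.3059
d((-12, 12), (3, 11)) = 15.0333
d((-12, 12), (-17, -6)) = 18.6815
d((-12, 12), (12, 10)) = 24.0832
d((-12, 12), (-12, -1)) = 13.0
d((-8, -14), (3, 11)) = 27.313
d((-8, -14), (-17, -6)) = 12.0416
d((-8, -14), (12, 10)) = 31.241
d((-8, -14), (-12, -1)) = 13.6015
d((3, 11), (-17, -6)) = 26.2488
d((3, 11), (12, 10)) = 9.0554
d((3, 11), (-12, -1)) = 19.2094
d((-17, -6), (12, 10)) = 33.121
d((-17, -6), (-12, -1)) = 7.0711 <-- minimum
d((12, 10), (-12, -1)) = 26.4008

Closest pair: (-17, -6) and (-12, -1) with distance 7.0711

The closest pair is (-17, -6) and (-12, -1) with Euclidean distance 7.0711. For 6 points, brute-force pairwise comparison is shown above. For large n, the divide-and-conquer algorithm (sort by x, recurse on halves, check the dividing strip) achieves O(n log n).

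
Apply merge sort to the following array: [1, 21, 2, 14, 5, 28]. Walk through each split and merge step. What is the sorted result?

Merge sort trace:

Split: [1, 21, 2, 14, 5, 28] -> [1, 21, 2] and [14, 5, 28]
  Split: [1, 21, 2] -> [1] and [21, 2]
    Split: [21, 2] -> [21] and [2]
    Merge: [21] + [2] -> [2, 21]
  Merge: [1] + [2, 21] -> [1, 2, 21]
  Split: [14, 5, 28] -> [14] and [5, 28]
    Split: [5, 28] -> [5] and [28]
    Merge: [5] + [28] -> [5, 28]
  Merge: [14] + [5, 28] -> [5, 14, 28]
Merge: [1, 2, 21] + [5, 14, 28] -> [1, 2, 5, 14, 21, 28]

Final sorted array: [1, 2, 5, 14, 21, 28]

The merge sort proceeds by recursively splitting the array and merging sorted halves.
After all merges, the sorted array is [1, 2, 5, 14, 21, 28].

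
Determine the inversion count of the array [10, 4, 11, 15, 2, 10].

Finding inversions in [10, 4, 11, 15, 2, 10]:

(0, 1): arr[0]=10 > arr[1]=4
(0, 4): arr[0]=10 > arr[4]=2
(1, 4): arr[1]=4 > arr[4]=2
(2, 4): arr[2]=11 > arr[4]=2
(2, 5): arr[2]=11 > arr[5]=10
(3, 4): arr[3]=15 > arr[4]=2
(3, 5): arr[3]=15 > arr[5]=10

Total inversions: 7

The array has 7 inversion(s): (0,1), (0,4), (1,4), (2,4), (2,5), (3,4), (3,5). Each pair (i,j) satisfies i < j and arr[i] > arr[j].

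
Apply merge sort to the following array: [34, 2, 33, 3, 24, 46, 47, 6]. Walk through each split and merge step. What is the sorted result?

Merge sort trace:

Split: [34, 2, 33, 3, 24, 46, 47, 6] -> [34, 2, 33, 3] and [24, 46, 47, 6]
  Split: [34, 2, 33, 3] -> [34, 2] and [33, 3]
    Split: [34, 2] -> [34] and [2]
    Merge: [34] + [2] -> [2, 34]
    Split: [33, 3] -> [33] and [3]
    Merge: [33] + [3] -> [3, 33]
  Merge: [2, 34] + [3, 33] -> [2, 3, 33, 34]
  Split: [24, 46, 47, 6] -> [24, 46] and [47, 6]
    Split: [24, 46] -> [24] and [46]
    Merge: [24] + [46] -> [24, 46]
    Split: [47, 6] -> [47] and [6]
    Merge: [47] + [6] -> [6, 47]
  Merge: [24, 46] + [6, 47] -> [6, 24, 46, 47]
Merge: [2, 3, 33, 34] + [6, 24, 46, 47] -> [2, 3, 6, 24, 33, 34, 46, 47]

Final sorted array: [2, 3, 6, 24, 33, 34, 46, 47]

The merge sort proceeds by recursively splitting the array and merging sorted halves.
After all merges, the sorted array is [2, 3, 6, 24, 33, 34, 46, 47].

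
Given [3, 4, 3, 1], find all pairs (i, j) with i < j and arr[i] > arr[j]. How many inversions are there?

Finding inversions in [3, 4, 3, 1]:

(0, 3): arr[0]=3 > arr[3]=1
(1, 2): arr[1]=4 > arr[2]=3
(1, 3): arr[1]=4 > arr[3]=1
(2, 3): arr[2]=3 > arr[3]=1

Total inversions: 4

The array has 4 inversion(s): (0,3), (1,2), (1,3), (2,3). Each pair (i,j) satisfies i < j and arr[i] > arr[j].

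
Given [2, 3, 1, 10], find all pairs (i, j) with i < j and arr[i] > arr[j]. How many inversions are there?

Finding inversions in [2, 3, 1, 10]:

(0, 2): arr[0]=2 > arr[2]=1
(1, 2): arr[1]=3 > arr[2]=1

Total inversions: 2

The array has 2 inversion(s): (0,2), (1,2). Each pair (i,j) satisfies i < j and arr[i] > arr[j].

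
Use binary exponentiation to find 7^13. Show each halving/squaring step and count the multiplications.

Computing 7^13 by squaring (build up from 7^1; each line after the first costs one multiplication):

7^1 = 7
7^2 = (7^1)^2 = 7^2 = 49
7^3 = 7 * 7^2 = 7 * 49 = 343
7^6 = (7^3)^2 = 343^2 = 117649
7^12 = (7^6)^2 = 117649^2 = 13841287201
7^13 = 7 * 7^12 = 7 * 13841287201 = 96889010407

Result: 96889010407
Multiplications needed: 5 (5 lines after 7^1)

7^13 = 96889010407. Using exponentiation by squaring, this requires 5 multiplications. The key idea: if the exponent is even, square the half-power; if odd, multiply by the base once.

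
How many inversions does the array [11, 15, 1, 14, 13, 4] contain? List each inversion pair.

Finding inversions in [11, 15, 1, 14, 13, 4]:

(0, 2): arr[0]=11 > arr[2]=1
(0, 5): arr[0]=11 > arr[5]=4
(1, 2): arr[1]=15 > arr[2]=1
(1, 3): arr[1]=15 > arr[3]=14
(1, 4): arr[1]=15 > arr[4]=13
(1, 5): arr[1]=15 > arr[5]=4
(3, 4): arr[3]=14 > arr[4]=13
(3, 5): arr[3]=14 > arr[5]=4
(4, 5): arr[4]=13 > arr[5]=4

Total inversions: 9

The array has 9 inversion(s): (0,2), (0,5), (1,2), (1,3), (1,4), (1,5), (3,4), (3,5), (4,5). Each pair (i,j) satisfies i < j and arr[i] > arr[j].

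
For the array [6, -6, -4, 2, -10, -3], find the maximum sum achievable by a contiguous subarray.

Using Kadane's algorithm on [6, -6, -4, 2, -10, -3]:

Scanning through the array:
Position 1 (value -6): max_ending_here = 0, max_so_far = 6
Position 2 (value -4): max_ending_here = -4, max_so_far = 6
Position 3 (value 2): max_ending_here = 2, max_so_far = 6
Position 4 (value -10): max_ending_here = -8, max_so_far = 6
Position 5 (value -3): max_ending_here = -3, max_so_far = 6

Maximum subarray: [6]
Maximum sum: 6

The maximum subarray is [6] with sum 6. This subarray runs from index 0 to index 0.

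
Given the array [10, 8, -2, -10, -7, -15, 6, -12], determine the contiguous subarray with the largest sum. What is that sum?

Using Kadane's algorithm on [10, 8, -2, -10, -7, -15, 6, -12]:

Scanning through the array:
Position 1 (value 8): max_ending_here = 18, max_so_far = 18
Position 2 (value -2): max_ending_here = 16, max_so_far = 18
Position 3 (value -10): max_ending_here = 6, max_so_far = 18
Position 4 (value -7): max_ending_here = -1, max_so_far = 18
Position 5 (value -15): max_ending_here = -15, max_so_far = 18
Position 6 (value 6): max_ending_here = 6, max_so_far = 18
Position 7 (value -12): max_ending_here = -6, max_so_far = 18

Maximum subarray: [10, 8]
Maximum sum: 18

The maximum subarray is [10, 8] with sum 18. This subarray runs from index 0 to index 1.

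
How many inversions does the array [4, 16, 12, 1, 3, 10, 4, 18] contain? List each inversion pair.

Finding inversions in [4, 16, 12, 1, 3, 10, 4, 18]:

(0, 3): arr[0]=4 > arr[3]=1
(0, 4): arr[0]=4 > arr[4]=3
(1, 2): arr[1]=16 > arr[2]=12
(1, 3): arr[1]=16 > arr[3]=1
(1, 4): arr[1]=16 > arr[4]=3
(1, 5): arr[1]=16 > arr[5]=10
(1, 6): arr[1]=16 > arr[6]=4
(2, 3): arr[2]=12 > arr[3]=1
(2, 4): arr[2]=12 > arr[4]=3
(2, 5): arr[2]=12 > arr[5]=10
(2, 6): arr[2]=12 > arr[6]=4
(5, 6): arr[5]=10 > arr[6]=4

Total inversions: 12

The array has 12 inversion(s): (0,3), (0,4), (1,2), (1,3), (1,4), (1,5), (1,6), (2,3), (2,4), (2,5), (2,6), (5,6). Each pair (i,j) satisfies i < j and arr[i] > arr[j].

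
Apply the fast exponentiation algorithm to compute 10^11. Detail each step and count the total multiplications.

Computing 10^11 by squaring (build up from 10^1; each line after the first costs one multiplication):

10^1 = 10
10^2 = (10^1)^2 = 10^2 = 100
10^4 = (10^2)^2 = 100^2 = 10000
10^5 = 10 * 10^4 = 10 * 10000 = 100000
10^10 = (10^5)^2 = 100000^2 = 10000000000
10^11 = 10 * 10^10 = 10 * 10000000000 = 100000000000

Result: 100000000000
Multiplications needed: 5 (5 lines after 10^1)

10^11 = 100000000000. Using exponentiation by squaring, this requires 5 multiplications. The key idea: if the exponent is even, square the half-power; if odd, multiply by the base once.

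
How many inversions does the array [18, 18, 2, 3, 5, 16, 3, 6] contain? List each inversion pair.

Finding inversions in [18, 18, 2, 3, 5, 16, 3, 6]:

(0, 2): arr[0]=18 > arr[2]=2
(0, 3): arr[0]=18 > arr[3]=3
(0, 4): arr[0]=18 > arr[4]=5
(0, 5): arr[0]=18 > arr[5]=16
(0, 6): arr[0]=18 > arr[6]=3
(0, 7): arr[0]=18 > arr[7]=6
(1, 2): arr[1]=18 > arr[2]=2
(1, 3): arr[1]=18 > arr[3]=3
(1, 4): arr[1]=18 > arr[4]=5
(1, 5): arr[1]=18 > arr[5]=16
(1, 6): arr[1]=18 > arr[6]=3
(1, 7): arr[1]=18 > arr[7]=6
(4, 6): arr[4]=5 > arr[6]=3
(5, 6): arr[5]=16 > arr[6]=3
(5, 7): arr[5]=16 > arr[7]=6

Total inversions: 15

The array has 15 inversion(s): (0,2), (0,3), (0,4), (0,5), (0,6), (0,7), (1,2), (1,3), (1,4), (1,5), (1,6), (1,7), (4,6), (5,6), (5,7). Each pair (i,j) satisfies i < j and arr[i] > arr[j].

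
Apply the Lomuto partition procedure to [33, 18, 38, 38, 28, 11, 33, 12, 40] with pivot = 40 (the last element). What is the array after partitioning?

Lomuto partition with pivot = 40:

Initial array: [33, 18, 38, 38, 28, 11, 33, 12, 40]

arr[0]=33 <= 40: swap with position 0, array becomes [33, 18, 38, 38, 28, 11, 33, 12, 40]
arr[1]=18 <= 40: swap with position 1, array becomes [33, 18, 38, 38, 28, 11, 33, 12, 40]
arr[2]=38 <= 40: swap with position 2, array becomes [33, 18, 38, 38, 28, 11, 33, 12, 40]
arr[3]=38 <= 40: swap with position 3, array becomes [33, 18, 38, 38, 28, 11, 33, 12, 40]
arr[4]=28 <= 40: swap with position 4, array becomes [33, 18, 38, 38, 28, 11, 33, 12, 40]
arr[5]=11 <= 40: swap with position 5, array becomes [33, 18, 38, 38, 28, 11, 33, 12, 40]
arr[6]=33 <= 40: swap with position 6, array becomes [33, 18, 38, 38, 28, 11, 33, 12, 40]
arr[7]=12 <= 40: swap with position 7, array becomes [33, 18, 38, 38, 28, 11, 33, 12, 40]

Place pivot at position 8: [33, 18, 38, 38, 28, 11, 33, 12, 40]
Pivot position: 8

After partitioning with pivot 40, the array becomes [33, 18, 38, 38, 28, 11, 33, 12, 40]. The pivot is placed at index 8. All elements to the left of the pivot are <= 40, and all elements to the right are > 40.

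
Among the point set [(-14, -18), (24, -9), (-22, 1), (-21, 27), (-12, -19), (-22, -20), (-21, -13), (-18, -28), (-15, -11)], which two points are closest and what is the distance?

Computing all pairwise distances among 9 points:

d((-14, -18), (24, -9)) = 39.0512
d((-14, -18), (-22, 1)) = 20.6155
d((-14, -18), (-21, 27)) = 45.5412
d((-14, -18), (-12, -19)) = 2.2361 <-- minimum
d((-14, -18), (-22, -20)) = 8.2462
d((-14, -18), (-21, -13)) = 8.6023
d((-14, -18), (-18, -28)) = 10.7703
d((-14, -18), (-15, -11)) = 7.0711
d((24, -9), (-22, 1)) = 47.0744
d((24, -9), (-21, 27)) = 57.6281
d((24, -9), (-12, -19)) = 37.3631
d((24, -9), (-22, -20)) = 47.2969
d((24, -9), (-21, -13)) = 45.1774
d((24, -9), (-18, -28)) = 46.0977
d((24, -9), (-15, -11)) = 39.0512
d((-22, 1), (-21, 27)) = 26.0192
d((-22, 1), (-12, -19)) = 22.3607
d((-22, 1), (-22, -20)) = 21.0
d((-22, 1), (-21, -13)) = 14.0357
d((-22, 1), (-18, -28)) = 29.2746
d((-22, 1), (-15, -11)) = 13.8924
d((-21, 27), (-12, -19)) = 46.8722
d((-21, 27), (-22, -20)) = 47.0106
d((-21, 27), (-21, -13)) = 40.0
d((-21, 27), (-18, -28)) = 55.0818
d((-21, 27), (-15, -11)) = 38.4708
d((-12, -19), (-22, -20)) = 10.0499
d((-12, -19), (-21, -13)) = 10.8167
d((-12, -19), (-18, -28)) = 10.8167
d((-12, -19), (-15, -11)) = 8.544
d((-22, -20), (-21, -13)) = 7.0711
d((-22, -20), (-18, -28)) = 8.9443
d((-22, -20), (-15, -11)) = 11.4018
d((-21, -13), (-18, -28)) = 15.2971
d((-21, -13), (-15, -11)) = 6.3246
d((-18, -28), (-15, -11)) = 17.2627

Closest pair: (-14, -18) and (-12, -19) with distance 2.2361

The closest pair is (-14, -18) and (-12, -19) with Euclidean distance 2.2361. For 9 points, brute-force pairwise comparison is shown above. For large n, the divide-and-conquer algorithm (sort by x, recurse on halves, check the dividing strip) achieves O(n log n).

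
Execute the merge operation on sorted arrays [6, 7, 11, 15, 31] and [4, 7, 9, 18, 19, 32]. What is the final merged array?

Merging process:

Compare 6 vs 4: take 4 from right. Merged: [4]
Compare 6 vs 7: take 6 from left. Merged: [4, 6]
Compare 7 vs 7: take 7 from left. Merged: [4, 6, 7]
Compare 11 vs 7: take 7 from right. Merged: [4, 6, 7, 7]
Compare 11 vs 9: take 9 from right. Merged: [4, 6, 7, 7, 9]
Compare 11 vs 18: take 11 from left. Merged: [4, 6, 7, 7, 9, 11]
Compare 15 vs 18: take 15 from left. Merged: [4, 6, 7, 7, 9, 11, 15]
Compare 31 vs 18: take 18 from right. Merged: [4, 6, 7, 7, 9, 11, 15, 18]
Compare 31 vs 19: take 19 from right. Merged: [4, 6, 7, 7, 9, 11, 15, 18, 19]
Compare 31 vs 32: take 31 from left. Merged: [4, 6, 7, 7, 9, 11, 15, 18, 19, 31]
Append remaining from right: [32]. Merged: [4, 6, 7, 7, 9, 11, 15, 18, 19, 31, 32]

Final merged array: [4, 6, 7, 7, 9, 11, 15, 18, 19, 31, 32]
Total comparisons: 10

The merged array is [4, 6, 7, 7, 9, 11, 15, 18, 19, 31, 32], requiring 10 comparisons. The merge step runs in O(n) time where n is the total number of elements.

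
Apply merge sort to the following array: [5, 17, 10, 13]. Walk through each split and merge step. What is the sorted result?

Merge sort trace:

Split: [5, 17, 10, 13] -> [5, 17] and [10, 13]
  Split: [5, 17] -> [5] and [17]
  Merge: [5] + [17] -> [5, 17]
  Split: [10, 13] -> [10] and [13]
  Merge: [10] + [13] -> [10, 13]
Merge: [5, 17] + [10, 13] -> [5, 10, 13, 17]

Final sorted array: [5, 10, 13, 17]

The merge sort proceeds by recursively splitting the array and merging sorted halves.
After all merges, the sorted array is [5, 10, 13, 17].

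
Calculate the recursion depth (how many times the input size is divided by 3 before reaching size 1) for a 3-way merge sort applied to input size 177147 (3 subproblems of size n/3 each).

For divide and conquer with division factor 3:

Problem sizes at each level:
Level 0: 177147
Level 1: 59049
Level 2: 19683
Level 3: 6561
Level 4: 2187
Level 5: 729
Level 6: 243
Level 7: 81
Level 8: 27
Level 9: 9
Level 10: 3
Level 11: 1

The root is level 0 and the size-1 base case is level 11 (the tree spans levels 0 through 11, i.e. 12 levels counting the root), so the depth is the number of divisions: log_3(177147) = 11

The recursion tree depth is log_3(177147) = 11. At each level, the problem size is divided by 3, so it takes 11 divisions to reduce to a base case of size 1. The algorithm makes 3 recursive calls at each level.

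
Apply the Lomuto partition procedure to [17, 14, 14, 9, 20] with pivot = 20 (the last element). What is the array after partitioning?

Lomuto partition with pivot = 20:

Initial array: [17, 14, 14, 9, 20]

arr[0]=17 <= 20: swap with position 0, array becomes [17, 14, 14, 9, 20]
arr[1]=14 <= 20: swap with position 1, array becomes [17, 14, 14, 9, 20]
arr[2]=14 <= 20: swap with position 2, array becomes [17, 14, 14, 9, 20]
arr[3]=9 <= 20: swap with position 3, array becomes [17, 14, 14, 9, 20]

Place pivot at position 4: [17, 14, 14, 9, 20]
Pivot position: 4

After partitioning with pivot 20, the array becomes [17, 14, 14, 9, 20]. The pivot is placed at index 4. All elements to the left of the pivot are <= 20, and all elements to the right are > 20.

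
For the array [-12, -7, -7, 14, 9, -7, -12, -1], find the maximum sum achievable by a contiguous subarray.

Using Kadane's algorithm on [-12, -7, -7, 14, 9, -7, -12, -1]:

Scanning through the array:
Position 1 (value -7): max_ending_here = -7, max_so_far = -7
Position 2 (value -7): max_ending_here = -7, max_so_far = -7
Position 3 (value 14): max_ending_here = 14, max_so_far = 14
Position 4 (value 9): max_ending_here = 23, max_so_far = 23
Position 5 (value -7): max_ending_here = 16, max_so_far = 23
Position 6 (value -12): max_ending_here = 4, max_so_far = 23
Position 7 (value -1): max_ending_here = 3, max_so_far = 23

Maximum subarray: [14, 9]
Maximum sum: 23

The maximum subarray is [14, 9] with sum 23. This subarray runs from index 3 to index 4.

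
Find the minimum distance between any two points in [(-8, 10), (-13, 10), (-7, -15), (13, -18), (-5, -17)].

Computing all pairwise distances among 5 points:

d((-8, 10), (-13, 10)) = 5.0
d((-8, 10), (-7, -15)) = 25.02
d((-8, 10), (13, -18)) = 35.0
d((-8, 10), (-5, -17)) = 27.1662
d((-13, 10), (-7, -15)) = 25.7099
d((-13, 10), (13, -18)) = 38.2099
d((-13, 10), (-5, -17)) = 28.1603
d((-7, -15), (13, -18)) = 20.2237
d((-7, -15), (-5, -17)) = 2.8284 <-- minimum
d((13, -18), (-5, -17)) = 18.0278

Closest pair: (-7, -15) and (-5, -17) with distance 2.8284

The closest pair is (-7, -15) and (-5, -17) with Euclidean distance 2.8284. For 5 points, brute-force pairwise comparison is shown above. For large n, the divide-and-conquer algorithm (sort by x, recurse on halves, check the dividing strip) achieves O(n log n).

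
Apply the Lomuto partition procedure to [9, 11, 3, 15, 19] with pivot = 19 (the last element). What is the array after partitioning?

Lomuto partition with pivot = 19:

Initial array: [9, 11, 3, 15, 19]

arr[0]=9 <= 19: swap with position 0, array becomes [9, 11, 3, 15, 19]
arr[1]=11 <= 19: swap with position 1, array becomes [9, 11, 3, 15, 19]
arr[2]=3 <= 19: swap with position 2, array becomes [9, 11, 3, 15, 19]
arr[3]=15 <= 19: swap with position 3, array becomes [9, 11, 3, 15, 19]

Place pivot at position 4: [9, 11, 3, 15, 19]
Pivot position: 4

After partitioning with pivot 19, the array becomes [9, 11, 3, 15, 19]. The pivot is placed at index 4. All elements to the left of the pivot are <= 19, and all elements to the right are > 19.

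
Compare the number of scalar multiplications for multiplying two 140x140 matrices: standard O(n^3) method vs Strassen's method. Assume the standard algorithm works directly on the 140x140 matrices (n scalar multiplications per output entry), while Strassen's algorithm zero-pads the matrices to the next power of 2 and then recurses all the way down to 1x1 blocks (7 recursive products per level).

Matrix multiplication for 140x140 matrices:

Strassen's algorithm requires power-of-2 dimensions. Pad 140x140 to 256x256 (next power of 2).

Standard algorithm: 140^3 = 2744000 multiplications
Strassen's algorithm: 7^(log2(256)) = 7^8 = 5764801 multiplications
Difference: 2744000 - 5764801 = -3020801 (Strassen uses MORE here due to padding overhead — for small or just-over-power-of-2 n, padding can outweigh the per-level savings)

Standard: 2744000 multiplications (140^3). Strassen: 5764801 multiplications (7^8, after padding to 256x256). Strassen reduces 8 recursive multiplications to 7 at each level.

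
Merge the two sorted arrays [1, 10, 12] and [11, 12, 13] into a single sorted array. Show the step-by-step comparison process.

Merging process:

Compare 1 vs 11: take 1 from left. Merged: [1]
Compare 10 vs 11: take 10 from left. Merged: [1, 10]
Compare 12 vs 11: take 11 from right. Merged: [1, 10, 11]
Compare 12 vs 12: take 12 from left. Merged: [1, 10, 11, 12]
Append remaining from right: [12, 13]. Merged: [1, 10, 11, 12, 12, 13]

Final merged array: [1, 10, 11, 12, 12, 13]
Total comparisons: 4

The merged array is [1, 10, 11, 12, 12, 13], requiring 4 comparisons. The merge step runs in O(n) time where n is the total number of elements.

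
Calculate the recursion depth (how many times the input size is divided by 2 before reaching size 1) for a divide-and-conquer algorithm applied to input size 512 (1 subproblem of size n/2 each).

For divide and conquer with division factor 2:

Problem sizes at each level:
Level 0: 512
Level 1: 256
Level 2: 128
Level 3: 64
Level 4: 32
Level 5: 16
Level 6: 8
Level 7: 4
Level 8: 2
Level 9: 1

The root is level 0 and the size-1 base case is level 9 (the tree spans levels 0 through 9, i.e. 10 levels counting the root), so the depth is the number of divisions: log_2(512) = 9

The recursion tree depth is log_2(512) = 9. At each level, the problem size is divided by 2, so it takes 9 divisions to reduce to a base case of size 1. The algorithm makes 1 recursive call at each level.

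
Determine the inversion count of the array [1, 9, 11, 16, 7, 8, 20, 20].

Finding inversions in [1, 9, 11, 16, 7, 8, 20, 20]:

(1, 4): arr[1]=9 > arr[4]=7
(1, 5): arr[1]=9 > arr[5]=8
(2, 4): arr[2]=11 > arr[4]=7
(2, 5): arr[2]=11 > arr[5]=8
(3, 4): arr[3]=16 > arr[4]=7
(3, 5): arr[3]=16 > arr[5]=8

Total inversions: 6

The array has 6 inversion(s): (1,4), (1,5), (2,4), (2,5), (3,4), (3,5). Each pair (i,j) satisfies i < j and arr[i] > arr[j].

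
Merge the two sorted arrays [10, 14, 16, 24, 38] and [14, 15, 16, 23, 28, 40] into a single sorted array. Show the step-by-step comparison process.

Merging process:

Compare 10 vs 14: take 10 from left. Merged: [10]
Compare 14 vs 14: take 14 from left. Merged: [10, 14]
Compare 16 vs 14: take 14 from right. Merged: [10, 14, 14]
Compare 16 vs 15: take 15 from right. Merged: [10, 14, 14, 15]
Compare 16 vs 16: take 16 from left. Merged: [10, 14, 14, 15, 16]
Compare 24 vs 16: take 16 from right. Merged: [10, 14, 14, 15, 16, 16]
Compare 24 vs 23: take 23 from right. Merged: [10, 14, 14, 15, 16, 16, 23]
Compare 24 vs 28: take 24 from left. Merged: [10, 14, 14, 15, 16, 16, 23, 24]
Compare 38 vs 28: take 28 from right. Merged: [10, 14, 14, 15, 16, 16, 23, 24, 28]
Compare 38 vs 40: take 38 from left. Merged: [10, 14, 14, 15, 16, 16, 23, 24, 28, 38]
Append remaining from right: [40]. Merged: [10, 14, 14, 15, 16, 16, 23, 24, 28, 38, 40]

Final merged array: [10, 14, 14, 15, 16, 16, 23, 24, 28, 38, 40]
Total comparisons: 10

The merged array is [10, 14, 14, 15, 16, 16, 23, 24, 28, 38, 40], requiring 10 comparisons. The merge step runs in O(n) time where n is the total number of elements.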